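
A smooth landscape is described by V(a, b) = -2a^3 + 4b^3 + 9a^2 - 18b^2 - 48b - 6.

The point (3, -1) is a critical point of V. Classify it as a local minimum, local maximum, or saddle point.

local maximum

The mixed partial ∂²V/∂a∂b is 0, so the Hessian at any point is diag(V_aa, V_bb) = diag(6(-2a + 3), 12(2b - 3)).
At (3, -1): H = diag(-18, -60).
Both eigenvalues are negative, so H is negative definite: a local maximum.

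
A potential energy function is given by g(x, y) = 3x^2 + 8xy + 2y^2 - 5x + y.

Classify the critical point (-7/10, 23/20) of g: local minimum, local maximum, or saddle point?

saddle point

The Hessian of g is constant: H = [[6, 8], [8, 4]].
det(H) = 6·4 − 8² = -40.
Since det(H) < 0, H is indefinite and the critical point is a saddle point.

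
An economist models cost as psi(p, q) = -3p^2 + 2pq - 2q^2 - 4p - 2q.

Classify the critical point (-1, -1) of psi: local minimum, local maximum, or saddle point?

The Hessian of psi is constant: H = [[-6, 2], [2, -4]].
det(H) = (-6)·(-4) − 2² = 20.
det(H) > 0 and tr(H) = -10 < 0, so H is negative definite and the point is a local maximum.

local maximum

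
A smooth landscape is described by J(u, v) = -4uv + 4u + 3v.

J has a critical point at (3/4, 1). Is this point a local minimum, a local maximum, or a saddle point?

The Hessian of J is constant: H = [[0, -4], [-4, 0]].
det(H) = 0·0 − (-4)² = -16.
Since det(H) < 0, H is indefinite and the critical point is a saddle point.

saddle point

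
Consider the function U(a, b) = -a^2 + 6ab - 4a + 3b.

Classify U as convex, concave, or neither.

U is quadratic, so its Hessian is the constant matrix H = [[-2, 6], [6, 0]].
det(H) = -36, tr(H) = -2.
det(H) < 0, so H is indefinite: neither convex nor concave.

neither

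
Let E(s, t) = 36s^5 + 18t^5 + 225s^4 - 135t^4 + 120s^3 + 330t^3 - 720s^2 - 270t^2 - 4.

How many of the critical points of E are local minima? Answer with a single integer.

E separates as a function of s plus a function of t, so ∇E=0 decouples.
∂E/∂s = 180s(s - 1)(s + 2)(s + 4) = 0 at s ∈ {-4, -2, 0, 1}; ∂E/∂t = 90t(t - 3)(t - 2)(t - 1) = 0 at t ∈ {0, 1, 2, 3}.
The Hessian is diagonal: diag(E_ss, E_tt). Second derivatives: E_ss(-4)=-7200, E_ss(-2)=2160, E_ss(0)=-1440, E_ss(1)=2700; E_tt(0)=-540, E_tt(1)=180, E_tt(2)=-180, E_tt(3)=540.
Local minima occur where both diagonal entries positive: (-2, 1), (-2, 3), (1, 1), (1, 3). Count: 4.

4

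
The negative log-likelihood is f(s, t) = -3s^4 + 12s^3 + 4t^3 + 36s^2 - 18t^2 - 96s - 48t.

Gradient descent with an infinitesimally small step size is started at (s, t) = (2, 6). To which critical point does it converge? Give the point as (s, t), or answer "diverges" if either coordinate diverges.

(1, 4)

f is separable, so gradient descent decouples: s follows -∂f/∂s, t follows -∂f/∂t.
∂f/∂s = -12(s - 4)(s - 1)(s + 2); at s=2 this is 96, so s decreases.
∂f/∂t = 12(t - 4)(t + 1); at t=6 this is 168, so t decreases.
s converges to its nearest critical value 1 (a local min of the s-part); t converges to 4. The iterate converges to (1, 4).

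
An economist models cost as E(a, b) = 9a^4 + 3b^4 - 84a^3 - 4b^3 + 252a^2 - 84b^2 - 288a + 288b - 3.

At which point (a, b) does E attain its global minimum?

E(a,b) separates as P(a) + Q(b) − 3, so its minimum is min P + min Q − 3.
P'(a) = 36(a - 4)(a - 2)(a - 1) vanishes at a ∈ {1, 2, 4}; Q'(b) = 12(b - 3)(b - 2)(b + 4) vanishes at b ∈ {-4, 2, 3}.
Local minima of P (where P''>0): P(1)=-111, P(4)=-192. Local minima of Q: Q(-4)=-1472, Q(3)=243.
So the global minimum of E is P(4) + Q(-4) − 3 = -192 − 1472 − 3 = -1667, attained at (4, -4).

(4, -4)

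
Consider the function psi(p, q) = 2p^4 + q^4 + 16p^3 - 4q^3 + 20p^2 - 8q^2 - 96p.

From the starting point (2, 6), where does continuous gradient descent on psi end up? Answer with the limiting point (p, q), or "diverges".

(1, 4)

psi is separable, so gradient descent decouples: p follows -∂psi/∂p, q follows -∂psi/∂q.
∂psi/∂p = 8(p - 1)(p + 3)(p + 4); at p=2 this is 240, so p decreases.
∂psi/∂q = 4q(q - 4)(q + 1); at q=6 this is 336, so q decreases.
p converges to its nearest critical value 1 (a local min of the p-part); q converges to 4. The iterate converges to (1, 4).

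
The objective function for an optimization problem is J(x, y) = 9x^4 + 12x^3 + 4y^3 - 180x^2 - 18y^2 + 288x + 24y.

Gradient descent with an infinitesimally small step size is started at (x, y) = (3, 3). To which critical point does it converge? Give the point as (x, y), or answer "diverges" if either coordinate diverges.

J is separable, so gradient descent decouples: x follows -∂J/∂x, y follows -∂J/∂y.
∂J/∂x = 36(x - 2)(x - 1)(x + 4); at x=3 this is 504, so x decreases.
∂J/∂y = 12(y - 2)(y - 1); at y=3 this is 24, so y decreases.
x converges to its nearest critical value 2 (a local min of the x-part); y converges to 2. The iterate converges to (2, 2).

(2, 2)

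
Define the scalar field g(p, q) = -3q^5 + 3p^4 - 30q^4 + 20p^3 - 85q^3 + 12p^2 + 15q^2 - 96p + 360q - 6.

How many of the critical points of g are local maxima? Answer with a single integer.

g separates as a function of p plus a function of q, so ∇g=0 decouples.
∂g/∂p = 12(p - 1)(p + 2)(p + 4) = 0 at p ∈ {-4, -2, 1}; ∂g/∂q = -15(q - 1)(q + 2)(q + 3)(q + 4) = 0 at q ∈ {-4, -3, -2, 1}.
The Hessian is diagonal: diag(g_pp, g_qq). Second derivatives: g_pp(-4)=120, g_pp(-2)=-72, g_pp(1)=180; g_qq(-4)=150, g_qq(-3)=-60, g_qq(-2)=90, g_qq(1)=-900.
Local maxima occur where both diagonal entries negative: (-2, -3), (-2, 1). Count: 2.

2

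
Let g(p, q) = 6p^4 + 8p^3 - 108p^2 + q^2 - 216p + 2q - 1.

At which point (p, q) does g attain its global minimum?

(3, -1)

g(p,q) separates as A(p) + B(q) − 1, so its minimum is min A + min B − 1.
A'(p) = 24(p - 3)(p + 1)(p + 3) vanishes at p ∈ {-3, -1, 3}; B'(q) = 2q + 2 vanishes at q ∈ {-1}.
Local minima of A (where A''>0): A(-3)=-54, A(3)=-918. Local minima of B: B(-1)=-1.
So the global minimum of g is A(3) + B(-1) − 1 = -918 − 1 − 1 = -920, attained at (3, -1).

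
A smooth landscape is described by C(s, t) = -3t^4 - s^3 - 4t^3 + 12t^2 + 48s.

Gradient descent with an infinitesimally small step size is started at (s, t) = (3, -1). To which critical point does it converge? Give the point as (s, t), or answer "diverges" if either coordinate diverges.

C is separable, so gradient descent decouples: s follows -∂C/∂s, t follows -∂C/∂t.
∂C/∂s = -3(s - 4)(s + 4); at s=3 this is 21, so s decreases.
∂C/∂t = -12t(t - 1)(t + 2); at t=-1 this is -24, so t increases.
s converges to its nearest critical value -4 (a local min of the s-part); t converges to 0. The iterate converges to (-4, 0).

(-4, 0)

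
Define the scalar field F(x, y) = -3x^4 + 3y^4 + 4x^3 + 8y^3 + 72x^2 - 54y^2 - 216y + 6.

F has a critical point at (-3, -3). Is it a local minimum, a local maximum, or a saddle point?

saddle point

The mixed partial ∂²F/∂x∂y is 0, so the Hessian at any point is diag(F_xx, F_yy) = diag(12(-3x^2 + 2x + 12), 12(3y^2 + 4y - 9)).
At (-3, -3): H = diag(-252, 72).
The eigenvalues have opposite signs, so H is indefinite: a saddle point.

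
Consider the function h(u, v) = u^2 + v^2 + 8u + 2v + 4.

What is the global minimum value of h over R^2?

h(u,v) separates as P(u) + Q(v) + 4, so its minimum is min P + min Q + 4.
P'(u) = 2u + 8 vanishes at u ∈ {-4}; Q'(v) = 2v + 2 vanishes at v ∈ {-1}.
Local minima of P (where P''>0): P(-4)=-16. Local minima of Q: Q(-1)=-1.
So the global minimum of h is P(-4) + Q(-1) + 4 = -16 − 1 + 4 = -13, attained at (-4, -1).

-13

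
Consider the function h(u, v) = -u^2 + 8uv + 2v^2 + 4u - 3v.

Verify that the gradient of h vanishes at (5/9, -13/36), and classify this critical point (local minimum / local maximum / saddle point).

saddle point

∇h = (-2u + 8v + 4, 8u + 4v - 3); substituting (5/9, -13/36) gives ∇h = (0, 0), so (5/9, -13/36) is indeed a critical point.
The Hessian of h is constant: H = [[-2, 8], [8, 4]].
det(H) = (-2)·4 − 8² = -72.
Since det(H) < 0, H is indefinite and the critical point is a saddle point.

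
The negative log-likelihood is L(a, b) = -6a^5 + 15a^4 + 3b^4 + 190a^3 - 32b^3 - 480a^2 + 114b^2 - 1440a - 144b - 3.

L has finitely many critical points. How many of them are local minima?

4

L separates as a function of a plus a function of b, so ∇L=0 decouples.
∂L/∂a = -30(a - 4)(a - 3)(a + 1)(a + 4) = 0 at a ∈ {-4, -1, 3, 4}; ∂L/∂b = 12(b - 4)(b - 3)(b - 1) = 0 at b ∈ {1, 3, 4}.
The Hessian is diagonal: diag(L_aa, L_bb). Second derivatives: L_aa(-4)=5040, L_aa(-1)=-1800, L_aa(3)=840, L_aa(4)=-1200; L_bb(1)=72, L_bb(3)=-24, L_bb(4)=36.
Local minima occur where both diagonal entries positive: (-4, 1), (-4, 4), (3, 1), (3, 4). Count: 4.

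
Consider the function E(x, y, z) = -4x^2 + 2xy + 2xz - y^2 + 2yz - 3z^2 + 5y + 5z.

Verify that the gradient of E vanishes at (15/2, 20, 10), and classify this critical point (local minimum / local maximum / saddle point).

∇E = (-8x + 2y + 2z, 2x - 2y + 2z + 5, 2x + 2y - 6z + 5); substituting (15/2, 20, 10) gives ∇E = (0, 0, 0), so (15/2, 20, 10) is indeed a critical point.
The Hessian is constant: H = [[-8, 2, 2], [2, -2, 2], [2, 2, -6]].
Leading principal minors: Δ₁ = -8, Δ₂ = 12, Δ₃ = -16.
The minors alternate sign starting negative (−, +, −), so H is negative definite: a local maximum.

local maximum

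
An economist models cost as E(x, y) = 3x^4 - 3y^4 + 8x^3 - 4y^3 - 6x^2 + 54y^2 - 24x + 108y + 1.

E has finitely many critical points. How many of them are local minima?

E separates as a function of x plus a function of y, so ∇E=0 decouples.
∂E/∂x = 12(x - 1)(x + 1)(x + 2) = 0 at x ∈ {-2, -1, 1}; ∂E/∂y = -12(y - 3)(y + 1)(y + 3) = 0 at y ∈ {-3, -1, 3}.
The Hessian is diagonal: diag(E_xx, E_yy). Second derivatives: E_xx(-2)=36, E_xx(-1)=-24, E_xx(1)=72; E_yy(-3)=-144, E_yy(-1)=96, E_yy(3)=-288.
Local minima occur where both diagonal entries positive: (-2, -1), (1, -1). Count: 2.

2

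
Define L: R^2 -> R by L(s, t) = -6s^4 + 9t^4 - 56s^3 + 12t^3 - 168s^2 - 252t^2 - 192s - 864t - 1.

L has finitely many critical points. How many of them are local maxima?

2

L separates as a function of s plus a function of t, so ∇L=0 decouples.
∂L/∂s = -24(s + 1)(s + 2)(s + 4) = 0 at s ∈ {-4, -2, -1}; ∂L/∂t = 36(t - 4)(t + 2)(t + 3) = 0 at t ∈ {-3, -2, 4}.
The Hessian is diagonal: diag(L_ss, L_tt). Second derivatives: L_ss(-4)=-144, L_ss(-2)=48, L_ss(-1)=-72; L_tt(-3)=252, L_tt(-2)=-216, L_tt(4)=1512.
Local maxima occur where both diagonal entries negative: (-4, -2), (-1, -2). Count: 2.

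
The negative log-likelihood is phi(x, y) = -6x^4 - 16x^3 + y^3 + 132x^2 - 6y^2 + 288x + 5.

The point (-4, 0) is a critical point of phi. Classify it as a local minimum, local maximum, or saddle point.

local maximum

The mixed partial ∂²phi/∂x∂y is 0, so the Hessian at any point is diag(phi_xx, phi_yy) = diag(24(-3x^2 - 4x + 11), 6(y - 2)).
At (-4, 0): H = diag(-504, -12).
Both eigenvalues are negative, so H is negative definite: a local maximum.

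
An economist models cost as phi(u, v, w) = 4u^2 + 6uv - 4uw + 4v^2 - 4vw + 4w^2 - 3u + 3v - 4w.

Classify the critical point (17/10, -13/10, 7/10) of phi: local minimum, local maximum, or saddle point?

The Hessian is constant: H = [[8, 6, -4], [6, 8, -4], [-4, -4, 8]].
Leading principal minors: Δ₁ = 8, Δ₂ = 28, Δ₃ = 160.
All leading minors are positive, so H is positive definite: a local minimum.

local minimum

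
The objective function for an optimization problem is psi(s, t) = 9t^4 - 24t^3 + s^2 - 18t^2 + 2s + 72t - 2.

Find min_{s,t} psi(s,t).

psi(s,t) separates as P(s) + Q(t) − 2, so its minimum is min P + min Q − 2.
P'(s) = 2s + 2 vanishes at s ∈ {-1}; Q'(t) = 36(t - 2)(t - 1)(t + 1) vanishes at t ∈ {-1, 1, 2}.
Local minima of P (where P''>0): P(-1)=-1. Local minima of Q: Q(-1)=-57, Q(2)=24.
So the global minimum of psi is P(-1) + Q(-1) − 2 = -1 − 57 − 2 = -60, attained at (-1, -1).

-60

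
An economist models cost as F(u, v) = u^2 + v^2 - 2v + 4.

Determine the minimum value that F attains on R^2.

F(u,v) separates as P(u) + Q(v) + 4, so its minimum is min P + min Q + 4.
P'(u) = 2u vanishes at u ∈ {0}; Q'(v) = 2v - 2 vanishes at v ∈ {1}.
Local minima of P (where P''>0): P(0)=0. Local minima of Q: Q(1)=-1.
So the global minimum of F is P(0) + Q(1) + 4 = 0 − 1 + 4 = 3, attained at (0, 1).

3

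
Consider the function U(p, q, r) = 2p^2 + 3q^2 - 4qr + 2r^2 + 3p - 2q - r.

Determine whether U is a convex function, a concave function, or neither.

convex

U is quadratic, so its Hessian is the constant matrix H = [[4, 0, 0], [0, 6, -4], [0, -4, 4]].
Leading principal minors: 4, 24, 32.
All positive ⇒ H ≻ 0 ⇒ convex.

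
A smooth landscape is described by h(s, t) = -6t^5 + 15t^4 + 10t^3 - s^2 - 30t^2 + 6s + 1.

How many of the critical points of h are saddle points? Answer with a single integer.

h separates as a function of s plus a function of t, so ∇h=0 decouples.
∂h/∂s = -2(s - 3) = 0 at s ∈ {3}; ∂h/∂t = -30t(t - 2)(t - 1)(t + 1) = 0 at t ∈ {-1, 0, 1, 2}.
The Hessian is diagonal: diag(h_ss, h_tt). Second derivatives: h_ss(3)=-2; h_tt(-1)=180, h_tt(0)=-60, h_tt(1)=60, h_tt(2)=-180.
Saddle points occur where the two diagonal entries have opposite signs: (3, -1), (3, 1). Count: 2.

2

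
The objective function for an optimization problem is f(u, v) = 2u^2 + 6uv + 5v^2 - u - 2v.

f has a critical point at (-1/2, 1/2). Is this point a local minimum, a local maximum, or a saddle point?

local minimum

The Hessian of f is constant: H = [[4, 6], [6, 10]].
det(H) = 4·10 − 6² = 4.
det(H) > 0 and tr(H) = 14 > 0, so H is positive definite and the point is a local minimum.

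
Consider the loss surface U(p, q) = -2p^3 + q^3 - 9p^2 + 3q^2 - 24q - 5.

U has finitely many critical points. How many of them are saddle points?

U separates as a function of p plus a function of q, so ∇U=0 decouples.
∂U/∂p = -6p(p + 3) = 0 at p ∈ {-3, 0}; ∂U/∂q = 3(q - 2)(q + 4) = 0 at q ∈ {-4, 2}.
The Hessian is diagonal: diag(U_pp, U_qq). Second derivatives: U_pp(-3)=18, U_pp(0)=-18; U_qq(-4)=-18, U_qq(2)=18.
Saddle points occur where the two diagonal entries have opposite signs: (-3, -4), (0, 2). Count: 2.

2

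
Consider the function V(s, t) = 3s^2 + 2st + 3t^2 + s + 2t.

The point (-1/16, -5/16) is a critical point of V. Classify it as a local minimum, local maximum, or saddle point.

The Hessian of V is constant: H = [[6, 2], [2, 6]].
det(H) = 6·6 − 2² = 32.
det(H) > 0 and tr(H) = 12 > 0, so H is positive definite and the point is a local minimum.

local minimum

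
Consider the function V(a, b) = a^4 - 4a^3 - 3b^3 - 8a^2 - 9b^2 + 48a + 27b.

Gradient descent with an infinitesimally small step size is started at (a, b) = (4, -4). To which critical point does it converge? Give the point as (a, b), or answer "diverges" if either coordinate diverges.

V is separable, so gradient descent decouples: a follows -∂V/∂a, b follows -∂V/∂b.
∂V/∂a = 4(a - 3)(a - 2)(a + 2); at a=4 this is 48, so a decreases.
∂V/∂b = -9(b - 1)(b + 3); at b=-4 this is -45, so b increases.
a converges to its nearest critical value 3 (a local min of the a-part); b converges to -3. The iterate converges to (3, -3).

(3, -3)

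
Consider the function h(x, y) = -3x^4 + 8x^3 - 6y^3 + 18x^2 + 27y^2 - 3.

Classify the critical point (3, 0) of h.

The mixed partial ∂²h/∂x∂y is 0, so the Hessian at any point is diag(h_xx, h_yy) = diag(12(-3x^2 + 4x + 3), 18(-2y + 3)).
At (3, 0): H = diag(-144, 54).
The eigenvalues have opposite signs, so H is indefinite: a saddle point.

saddle point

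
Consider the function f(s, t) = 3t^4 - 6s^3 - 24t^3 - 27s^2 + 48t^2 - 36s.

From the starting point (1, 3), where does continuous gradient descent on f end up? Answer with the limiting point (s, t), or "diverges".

f is separable, so gradient descent decouples: s follows -∂f/∂s, t follows -∂f/∂t.
∂f/∂s = -18(s + 1)(s + 2); at s=1 this is -108, so s increases.
∂f/∂t = 12t(t - 4)(t - 2); at t=3 this is -36, so t increases.
The s-coordinate has no critical point in that direction and runs off to infinity.

diverges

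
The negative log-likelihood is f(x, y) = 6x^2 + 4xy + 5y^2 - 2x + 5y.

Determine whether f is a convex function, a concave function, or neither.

convex

f is quadratic, so its Hessian is the constant matrix H = [[12, 4], [4, 10]].
det(H) = 104, tr(H) = 22.
det(H) > 0 and tr(H) > 0, so H is positive definite everywhere: convex.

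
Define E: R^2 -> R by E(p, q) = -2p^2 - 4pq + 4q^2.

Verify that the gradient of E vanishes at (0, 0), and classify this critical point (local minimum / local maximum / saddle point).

∇E = (-4p - 4q, -4p + 8q); substituting (0, 0) gives ∇E = (0, 0), so (0, 0) is indeed a critical point.
The Hessian of E is constant: H = [[-4, -4], [-4, 8]].
det(H) = (-4)·8 − (-4)² = -48.
Since det(H) < 0, H is indefinite and the critical point is a saddle point.

saddle point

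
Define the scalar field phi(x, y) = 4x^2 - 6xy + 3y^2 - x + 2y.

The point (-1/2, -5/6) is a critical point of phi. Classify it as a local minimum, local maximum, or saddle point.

local minimum

The Hessian of phi is constant: H = [[8, -6], [-6, 6]].
det(H) = 8·6 − (-6)² = 12.
det(H) > 0 and tr(H) = 14 > 0, so H is positive definite and the point is a local minimum.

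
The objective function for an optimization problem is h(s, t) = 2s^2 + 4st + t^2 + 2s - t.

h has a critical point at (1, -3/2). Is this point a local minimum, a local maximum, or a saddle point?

The Hessian of h is constant: H = [[4, 4], [4, 2]].
det(H) = 4·2 − 4² = -8.
Since det(H) < 0, H is indefinite and the critical point is a saddle point.

saddle point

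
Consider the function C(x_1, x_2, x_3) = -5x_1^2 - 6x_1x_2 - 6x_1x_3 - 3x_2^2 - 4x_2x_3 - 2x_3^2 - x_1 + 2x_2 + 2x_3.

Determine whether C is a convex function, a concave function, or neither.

concave

C is quadratic, so its Hessian is the constant matrix H = [[-10, -6, -6], [-6, -6, -4], [-6, -4, -4]].
Leading principal minors: -10, 24, -8.
Signs alternate −, +, − ⇒ H ≺ 0 ⇒ concave.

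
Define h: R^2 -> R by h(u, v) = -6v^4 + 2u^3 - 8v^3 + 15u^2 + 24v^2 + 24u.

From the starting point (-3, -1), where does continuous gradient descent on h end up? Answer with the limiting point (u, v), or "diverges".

(-1, 0)

h is separable, so gradient descent decouples: u follows -∂h/∂u, v follows -∂h/∂v.
∂h/∂u = 6(u + 1)(u + 4); at u=-3 this is -12, so u increases.
∂h/∂v = -24v(v - 1)(v + 2); at v=-1 this is -48, so v increases.
u converges to its nearest critical value -1 (a local min of the u-part); v converges to 0. The iterate converges to (-1, 0).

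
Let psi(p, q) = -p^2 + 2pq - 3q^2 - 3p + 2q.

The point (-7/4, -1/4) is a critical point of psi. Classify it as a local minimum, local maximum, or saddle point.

local maximum

The Hessian of psi is constant: H = [[-2, 2], [2, -6]].
det(H) = (-2)·(-6) − 2² = 8.
det(H) > 0 and tr(H) = -8 < 0, so H is negative definite and the point is a local maximum.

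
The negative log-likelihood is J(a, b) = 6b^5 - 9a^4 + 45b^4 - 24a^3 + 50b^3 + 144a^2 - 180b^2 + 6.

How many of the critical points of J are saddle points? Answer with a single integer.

J separates as a function of a plus a function of b, so ∇J=0 decouples.
∂J/∂a = -36a(a - 2)(a + 4) = 0 at a ∈ {-4, 0, 2}; ∂J/∂b = 30b(b - 1)(b + 3)(b + 4) = 0 at b ∈ {-4, -3, 0, 1}.
The Hessian is diagonal: diag(J_aa, J_bb). Second derivatives: J_aa(-4)=-864, J_aa(0)=288, J_aa(2)=-432; J_bb(-4)=-600, J_bb(-3)=360, J_bb(0)=-360, J_bb(1)=600.
Saddle points occur where the two diagonal entries have opposite signs: (-4, -3), (-4, 1), (0, -4), (0, 0), (2, -3), (2, 1). Count: 6.

6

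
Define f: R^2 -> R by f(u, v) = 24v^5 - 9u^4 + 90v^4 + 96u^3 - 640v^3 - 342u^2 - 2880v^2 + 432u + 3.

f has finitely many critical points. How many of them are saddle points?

6

f separates as a function of u plus a function of v, so ∇f=0 decouples.
∂f/∂u = -36(u - 4)(u - 3)(u - 1) = 0 at u ∈ {1, 3, 4}; ∂f/∂v = 120v(v - 4)(v + 3)(v + 4) = 0 at v ∈ {-4, -3, 0, 4}.
The Hessian is diagonal: diag(f_uu, f_vv). Second derivatives: f_uu(1)=-216, f_uu(3)=72, f_uu(4)=-108; f_vv(-4)=-3840, f_vv(-3)=2520, f_vv(0)=-5760, f_vv(4)=26880.
Saddle points occur where the two diagonal entries have opposite signs: (1, -3), (1, 4), (3, -4), (3, 0), (4, -3), (4, 4). Count: 6.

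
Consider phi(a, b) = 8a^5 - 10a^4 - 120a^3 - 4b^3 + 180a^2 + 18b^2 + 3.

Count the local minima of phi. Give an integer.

2

phi separates as a function of a plus a function of b, so ∇phi=0 decouples.
∂phi/∂a = 40a(a - 3)(a - 1)(a + 3) = 0 at a ∈ {-3, 0, 1, 3}; ∂phi/∂b = -12b(b - 3) = 0 at b ∈ {0, 3}.
The Hessian is diagonal: diag(phi_aa, phi_bb). Second derivatives: phi_aa(-3)=-2880, phi_aa(0)=360, phi_aa(1)=-320, phi_aa(3)=1440; phi_bb(0)=36, phi_bb(3)=-36.
Local minima occur where both diagonal entries positive: (0, 0), (3, 0). Count: 2.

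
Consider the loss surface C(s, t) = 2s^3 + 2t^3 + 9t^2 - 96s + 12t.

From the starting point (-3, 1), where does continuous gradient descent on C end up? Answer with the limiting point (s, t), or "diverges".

(4, -1)

C is separable, so gradient descent decouples: s follows -∂C/∂s, t follows -∂C/∂t.
∂C/∂s = 6(s - 4)(s + 4); at s=-3 this is -42, so s increases.
∂C/∂t = 6(t + 1)(t + 2); at t=1 this is 36, so t decreases.
s converges to its nearest critical value 4 (a local min of the s-part); t converges to -1. The iterate converges to (4, -1).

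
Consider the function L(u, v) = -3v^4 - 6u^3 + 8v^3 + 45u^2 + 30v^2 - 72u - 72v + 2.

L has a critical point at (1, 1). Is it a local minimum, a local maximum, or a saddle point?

The mixed partial ∂²L/∂u∂v is 0, so the Hessian at any point is diag(L_uu, L_vv) = diag(18(-2u + 5), 12(-3v^2 + 4v + 5)).
At (1, 1): H = diag(54, 72).
Both eigenvalues are positive, so H is positive definite: a local minimum.

local minimum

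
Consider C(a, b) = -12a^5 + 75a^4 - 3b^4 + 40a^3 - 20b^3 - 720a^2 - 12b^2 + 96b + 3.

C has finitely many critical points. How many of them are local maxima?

4

C separates as a function of a plus a function of b, so ∇C=0 decouples.
∂C/∂a = -60a(a - 4)(a - 3)(a + 2) = 0 at a ∈ {-2, 0, 3, 4}; ∂C/∂b = -12(b - 1)(b + 2)(b + 4) = 0 at b ∈ {-4, -2, 1}.
The Hessian is diagonal: diag(C_aa, C_bb). Second derivatives: C_aa(-2)=3600, C_aa(0)=-1440, C_aa(3)=900, C_aa(4)=-1440; C_bb(-4)=-120, C_bb(-2)=72, C_bb(1)=-180.
Local maxima occur where both diagonal entries negative: (0, -4), (0, 1), (4, -4), (4, 1). Count: 4.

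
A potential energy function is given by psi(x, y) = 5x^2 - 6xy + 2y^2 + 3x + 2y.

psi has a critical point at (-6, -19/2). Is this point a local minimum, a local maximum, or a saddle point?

The Hessian of psi is constant: H = [[10, -6], [-6, 4]].
det(H) = 10·4 − (-6)² = 4.
det(H) > 0 and tr(H) = 14 > 0, so H is positive definite and the point is a local minimum.

local minimum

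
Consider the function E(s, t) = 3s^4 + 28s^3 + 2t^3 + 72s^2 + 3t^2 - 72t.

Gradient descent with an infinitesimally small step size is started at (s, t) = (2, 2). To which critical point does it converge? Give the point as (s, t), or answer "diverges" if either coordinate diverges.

(0, 3)

E is separable, so gradient descent decouples: s follows -∂E/∂s, t follows -∂E/∂t.
∂E/∂s = 12s(s + 3)(s + 4); at s=2 this is 720, so s decreases.
∂E/∂t = 6(t - 3)(t + 4); at t=2 this is -36, so t increases.
s converges to its nearest critical value 0 (a local min of the s-part); t converges to 3. The iterate converges to (0, 3).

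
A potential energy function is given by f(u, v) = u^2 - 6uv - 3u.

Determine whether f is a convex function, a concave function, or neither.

neither

f is quadratic, so its Hessian is the constant matrix H = [[2, -6], [-6, 0]].
det(H) = -36, tr(H) = 2.
det(H) < 0, so H is indefinite: neither convex nor concave.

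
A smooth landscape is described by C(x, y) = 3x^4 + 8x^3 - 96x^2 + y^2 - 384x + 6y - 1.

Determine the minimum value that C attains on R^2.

C(x,y) separates as P(x) + Q(y) − 1, so its minimum is min P + min Q − 1.
P'(x) = 12(x - 4)(x + 2)(x + 4) vanishes at x ∈ {-4, -2, 4}; Q'(y) = 2y + 6 vanishes at y ∈ {-3}.
Local minima of P (where P''>0): P(-4)=256, P(4)=-1792. Local minima of Q: Q(-3)=-9.
So the global minimum of C is P(4) + Q(-3) − 1 = -1792 − 9 − 1 = -1802, attained at (4, -3).

-1802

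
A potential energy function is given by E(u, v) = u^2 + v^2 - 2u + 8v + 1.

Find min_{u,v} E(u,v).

E(u,v) separates as P(u) + Q(v) + 1, so its minimum is min P + min Q + 1.
P'(u) = 2u - 2 vanishes at u ∈ {1}; Q'(v) = 2v + 8 vanishes at v ∈ {-4}.
Local minima of P (where P''>0): P(1)=-1. Local minima of Q: Q(-4)=-16.
So the global minimum of E is P(1) + Q(-4) + 1 = -1 − 16 + 1 = -16, attained at (1, -4).

-16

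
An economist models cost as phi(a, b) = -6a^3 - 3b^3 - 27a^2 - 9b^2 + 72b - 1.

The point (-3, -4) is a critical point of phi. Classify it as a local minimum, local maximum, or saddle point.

local minimum

The mixed partial ∂²phi/∂a∂b is 0, so the Hessian at any point is diag(phi_aa, phi_bb) = diag(-18(2a + 3), -18(b + 1)).
At (-3, -4): H = diag(54, 54).
Both eigenvalues are positive, so H is positive definite: a local minimum.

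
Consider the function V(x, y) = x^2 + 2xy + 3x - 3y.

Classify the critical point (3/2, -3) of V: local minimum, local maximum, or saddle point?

saddle point

The Hessian of V is constant: H = [[2, 2], [2, 0]].
det(H) = 2·0 − 2² = -4.
Since det(H) < 0, H is indefinite and the critical point is a saddle point.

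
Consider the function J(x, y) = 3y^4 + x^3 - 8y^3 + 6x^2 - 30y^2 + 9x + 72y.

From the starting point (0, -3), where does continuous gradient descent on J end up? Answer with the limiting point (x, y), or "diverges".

(-1, -2)

J is separable, so gradient descent decouples: x follows -∂J/∂x, y follows -∂J/∂y.
∂J/∂x = 3(x + 1)(x + 3); at x=0 this is 9, so x decreases.
∂J/∂y = 12(y - 3)(y - 1)(y + 2); at y=-3 this is -288, so y increases.
x converges to its nearest critical value -1 (a local min of the x-part); y converges to -2. The iterate converges to (-1, -2).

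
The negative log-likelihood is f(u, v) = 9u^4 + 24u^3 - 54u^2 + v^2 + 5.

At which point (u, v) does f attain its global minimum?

(-3, 0)

f(u,v) separates as P(u) + Q(v) + 5, so its minimum is min P + min Q + 5.
P'(u) = 36u(u - 1)(u + 3) vanishes at u ∈ {-3, 0, 1}; Q'(v) = 2v vanishes at v ∈ {0}.
Local minima of P (where P''>0): P(-3)=-405, P(1)=-21. Local minima of Q: Q(0)=0.
So the global minimum of f is P(-3) + Q(0) + 5 = -405 + 0 + 5 = -400, attained at (-3, 0).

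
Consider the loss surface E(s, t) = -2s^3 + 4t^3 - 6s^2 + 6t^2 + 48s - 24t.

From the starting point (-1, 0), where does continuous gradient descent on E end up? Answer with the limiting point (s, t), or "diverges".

(-4, 1)

E is separable, so gradient descent decouples: s follows -∂E/∂s, t follows -∂E/∂t.
∂E/∂s = -6(s - 2)(s + 4); at s=-1 this is 54, so s decreases.
∂E/∂t = 12(t - 1)(t + 2); at t=0 this is -24, so t increases.
s converges to its nearest critical value -4 (a local min of the s-part); t converges to 1. The iterate converges to (-4, 1).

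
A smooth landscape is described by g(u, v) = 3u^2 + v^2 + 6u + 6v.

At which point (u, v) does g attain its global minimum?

g(u,v) separates as P(u) + Q(v), so its minimum is min P + min Q.
P'(u) = 6u + 6 vanishes at u ∈ {-1}; Q'(v) = 2v + 6 vanishes at v ∈ {-3}.
Local minima of P (where P''>0): P(-1)=-3. Local minima of Q: Q(-3)=-9.
So the global minimum of g is P(-1) + Q(-3) = -3 − 9 = -12, attained at (-1, -3).

(-1, -3)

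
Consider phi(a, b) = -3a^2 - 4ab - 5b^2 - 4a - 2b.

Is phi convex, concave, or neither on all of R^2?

phi is quadratic, so its Hessian is the constant matrix H = [[-6, -4], [-4, -10]].
det(H) = 44, tr(H) = -16.
det(H) > 0 and tr(H) < 0, so H is negative definite everywhere: concave.

concave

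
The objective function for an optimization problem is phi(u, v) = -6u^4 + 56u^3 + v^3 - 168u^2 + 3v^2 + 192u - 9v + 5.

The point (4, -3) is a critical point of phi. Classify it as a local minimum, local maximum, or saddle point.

The mixed partial ∂²phi/∂u∂v is 0, so the Hessian at any point is diag(phi_uu, phi_vv) = diag(24(-3u^2 + 14u - 14), 6(v + 1)).
At (4, -3): H = diag(-144, -12).
Both eigenvalues are negative, so H is negative definite: a local maximum.

local maximum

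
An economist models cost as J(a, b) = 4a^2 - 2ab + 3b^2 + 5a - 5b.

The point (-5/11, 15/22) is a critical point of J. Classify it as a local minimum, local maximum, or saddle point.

local minimum

The Hessian of J is constant: H = [[8, -2], [-2, 6]].
det(H) = 8·6 − (-2)² = 44.
det(H) > 0 and tr(H) = 14 > 0, so H is positive definite and the point is a local minimum.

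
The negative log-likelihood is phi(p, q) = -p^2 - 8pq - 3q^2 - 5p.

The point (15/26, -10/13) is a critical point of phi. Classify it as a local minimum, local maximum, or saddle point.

The Hessian of phi is constant: H = [[-2, -8], [-8, -6]].
det(H) = (-2)·(-6) − (-8)² = -52.
Since det(H) < 0, H is indefinite and the critical point is a saddle point.

saddle point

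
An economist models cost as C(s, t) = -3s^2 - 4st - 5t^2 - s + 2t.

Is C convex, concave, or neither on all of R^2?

concave

C is quadratic, so its Hessian is the constant matrix H = [[-6, -4], [-4, -10]].
det(H) = 44, tr(H) = -16.
det(H) > 0 and tr(H) < 0, so H is negative definite everywhere: concave.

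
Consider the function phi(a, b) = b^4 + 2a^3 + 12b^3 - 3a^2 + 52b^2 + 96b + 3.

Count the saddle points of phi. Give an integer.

phi separates as a function of a plus a function of b, so ∇phi=0 decouples.
∂phi/∂a = 6a(a - 1) = 0 at a ∈ {0, 1}; ∂phi/∂b = 4(b + 2)(b + 3)(b + 4) = 0 at b ∈ {-4, -3, -2}.
The Hessian is diagonal: diag(phi_aa, phi_bb). Second derivatives: phi_aa(0)=-6, phi_aa(1)=6; phi_bb(-4)=8, phi_bb(-3)=-4, phi_bb(-2)=8.
Saddle points occur where the two diagonal entries have opposite signs: (0, -4), (0, -2), (1, -3). Count: 3.

3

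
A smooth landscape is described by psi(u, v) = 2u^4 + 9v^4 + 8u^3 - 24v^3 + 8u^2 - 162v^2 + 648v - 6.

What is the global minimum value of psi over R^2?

-2031

psi(u,v) separates as P(u) + Q(v) − 6, so its minimum is min P + min Q − 6.
P'(u) = 8u(u + 1)(u + 2) vanishes at u ∈ {-2, -1, 0}; Q'(v) = 36(v - 3)(v - 2)(v + 3) vanishes at v ∈ {-3, 2, 3}.
Local minima of P (where P''>0): P(-2)=0, P(0)=0. Local minima of Q: Q(-3)=-2025, Q(3)=567.
So the global minimum of psi is P(-2) + Q(-3) − 6 = 0 − 2025 − 6 = -2031, attained at (-2, -3).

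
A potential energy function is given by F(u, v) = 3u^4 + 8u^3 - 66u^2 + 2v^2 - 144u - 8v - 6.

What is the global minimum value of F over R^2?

-581

F(u,v) separates as P(u) + Q(v) − 6, so its minimum is min P + min Q − 6.
P'(u) = 12(u - 3)(u + 1)(u + 4) vanishes at u ∈ {-4, -1, 3}; Q'(v) = 4v - 8 vanishes at v ∈ {2}.
Local minima of P (where P''>0): P(-4)=-224, P(3)=-567. Local minima of Q: Q(2)=-8.
So the global minimum of F is P(3) + Q(2) − 6 = -567 − 8 − 6 = -581, attained at (3, 2).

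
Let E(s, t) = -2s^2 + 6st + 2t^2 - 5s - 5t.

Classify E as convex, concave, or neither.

E is quadratic, so its Hessian is the constant matrix H = [[-4, 6], [6, 4]].
det(H) = -52, tr(H) = 0.
det(H) < 0, so H is indefinite: neither convex nor concave.

neither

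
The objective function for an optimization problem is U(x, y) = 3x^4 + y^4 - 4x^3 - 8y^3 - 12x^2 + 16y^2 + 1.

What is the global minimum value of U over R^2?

U(x,y) separates as P(x) + Q(y) + 1, so its minimum is min P + min Q + 1.
P'(x) = 12x(x - 2)(x + 1) vanishes at x ∈ {-1, 0, 2}; Q'(y) = 4y(y - 4)(y - 2) vanishes at y ∈ {0, 2, 4}.
Local minima of P (where P''>0): P(-1)=-5, P(2)=-32. Local minima of Q: Q(0)=0, Q(4)=0.
So the global minimum of U is P(2) + Q(0) + 1 = -32 + 0 + 1 = -31, attained at (2, 0).

-31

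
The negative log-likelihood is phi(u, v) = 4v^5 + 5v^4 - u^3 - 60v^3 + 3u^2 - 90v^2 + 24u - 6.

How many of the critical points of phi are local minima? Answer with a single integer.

phi separates as a function of u plus a function of v, so ∇phi=0 decouples.
∂phi/∂u = -3(u - 4)(u + 2) = 0 at u ∈ {-2, 4}; ∂phi/∂v = 20v(v - 3)(v + 1)(v + 3) = 0 at v ∈ {-3, -1, 0, 3}.
The Hessian is diagonal: diag(phi_uu, phi_vv). Second derivatives: phi_uu(-2)=18, phi_uu(4)=-18; phi_vv(-3)=-720, phi_vv(-1)=160, phi_vv(0)=-180, phi_vv(3)=1440.
Local minima occur where both diagonal entries positive: (-2, -1), (-2, 3). Count: 2.

2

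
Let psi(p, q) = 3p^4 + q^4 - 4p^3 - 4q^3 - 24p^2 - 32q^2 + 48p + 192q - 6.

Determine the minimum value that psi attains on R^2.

-886

psi(p,q) separates as A(p) + B(q) − 6, so its minimum is min A + min B − 6.
A'(p) = 12(p - 2)(p - 1)(p + 2) vanishes at p ∈ {-2, 1, 2}; B'(q) = 4(q - 4)(q - 3)(q + 4) vanishes at q ∈ {-4, 3, 4}.
Local minima of A (where A''>0): A(-2)=-112, A(2)=16. Local minima of B: B(-4)=-768, B(4)=256.
So the global minimum of psi is A(-2) + B(-4) − 6 = -112 − 768 − 6 = -886, attained at (-2, -4).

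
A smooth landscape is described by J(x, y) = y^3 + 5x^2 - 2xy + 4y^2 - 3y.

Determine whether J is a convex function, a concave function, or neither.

neither

The term y^3 is cubic, so the Hessian is not constant.
∂²J/∂y² = 6y + 8, which takes both signs as y varies (negative for sufficiently negative y). A diagonal entry of the Hessian changing sign means the Hessian is neither positive- nor negative-semidefinite on all of R^2.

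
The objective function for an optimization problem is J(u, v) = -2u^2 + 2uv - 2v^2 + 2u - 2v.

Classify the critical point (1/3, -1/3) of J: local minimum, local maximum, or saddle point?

The Hessian of J is constant: H = [[-4, 2], [2, -4]].
det(H) = (-4)·(-4) − 2² = 12.
det(H) > 0 and tr(H) = -8 < 0, so H is negative definite and the point is a local maximum.

local maximum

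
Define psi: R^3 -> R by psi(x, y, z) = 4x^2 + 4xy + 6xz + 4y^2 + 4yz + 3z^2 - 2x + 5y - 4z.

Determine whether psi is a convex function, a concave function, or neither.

psi is quadratic, so its Hessian is the constant matrix H = [[8, 4, 6], [4, 8, 4], [6, 4, 6]].
Leading principal minors: 8, 48, 64.
All positive ⇒ H ≻ 0 ⇒ convex.

convex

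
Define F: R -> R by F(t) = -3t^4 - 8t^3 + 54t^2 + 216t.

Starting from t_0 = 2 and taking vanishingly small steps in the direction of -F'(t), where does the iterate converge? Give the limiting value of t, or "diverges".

-2

F'(t) = -12(t - 3)(t + 2)(t + 3), so F'(2) = 240.
Gradient descent moves in the -F' direction, i.e. t is decreasing.
The nearest critical point in that direction is t = -2, where F'' = 60 > 0 (a local minimum). The iterate converges there.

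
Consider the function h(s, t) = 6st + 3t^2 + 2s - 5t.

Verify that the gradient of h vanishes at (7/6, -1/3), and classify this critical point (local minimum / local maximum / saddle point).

saddle point

∇h = (6t + 2, 6s + 6t - 5); substituting (7/6, -1/3) gives ∇h = (0, 0), so (7/6, -1/3) is indeed a critical point.
The Hessian of h is constant: H = [[0, 6], [6, 6]].
det(H) = 0·6 − 6² = -36.
Since det(H) < 0, H is indefinite and the critical point is a saddle point.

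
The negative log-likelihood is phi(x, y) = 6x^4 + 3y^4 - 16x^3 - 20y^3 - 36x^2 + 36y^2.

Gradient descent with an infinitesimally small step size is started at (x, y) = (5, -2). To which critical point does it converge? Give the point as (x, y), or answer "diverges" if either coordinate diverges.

phi is separable, so gradient descent decouples: x follows -∂phi/∂x, y follows -∂phi/∂y.
∂phi/∂x = 24x(x - 3)(x + 1); at x=5 this is 1440, so x decreases.
∂phi/∂y = 12y(y - 3)(y - 2); at y=-2 this is -480, so y increases.
x converges to its nearest critical value 3 (a local min of the x-part); y converges to 0. The iterate converges to (3, 0).

(3, 0)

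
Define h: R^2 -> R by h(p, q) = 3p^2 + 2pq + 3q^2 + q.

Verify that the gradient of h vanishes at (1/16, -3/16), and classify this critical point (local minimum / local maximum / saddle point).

∇h = (6p + 2q, 2p + 6q + 1); substituting (1/16, -3/16) gives ∇h = (0, 0), so (1/16, -3/16) is indeed a critical point.
The Hessian of h is constant: H = [[6, 2], [2, 6]].
det(H) = 6·6 − 2² = 32.
det(H) > 0 and tr(H) = 12 > 0, so H is positive definite and the point is a local minimum.

local minimum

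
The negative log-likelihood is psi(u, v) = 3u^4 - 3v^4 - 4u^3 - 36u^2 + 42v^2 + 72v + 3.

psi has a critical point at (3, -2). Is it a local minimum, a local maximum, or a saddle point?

The mixed partial ∂²psi/∂u∂v is 0, so the Hessian at any point is diag(psi_uu, psi_vv) = diag(12(3u^2 - 2u - 6), 12(-3v^2 + 7)).
At (3, -2): H = diag(180, -60).
The eigenvalues have opposite signs, so H is indefinite: a saddle point.

saddle point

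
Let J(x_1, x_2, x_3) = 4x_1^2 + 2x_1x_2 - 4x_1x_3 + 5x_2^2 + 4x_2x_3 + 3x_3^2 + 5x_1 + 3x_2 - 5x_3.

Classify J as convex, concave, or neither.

convex

J is quadratic, so its Hessian is the constant matrix H = [[8, 2, -4], [2, 10, 4], [-4, 4, 6]].
Leading principal minors: 8, 76, 104.
All positive ⇒ H ≻ 0 ⇒ convex.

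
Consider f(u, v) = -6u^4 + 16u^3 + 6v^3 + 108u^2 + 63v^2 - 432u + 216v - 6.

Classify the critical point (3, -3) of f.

saddle point

The mixed partial ∂²f/∂u∂v is 0, so the Hessian at any point is diag(f_uu, f_vv) = diag(24(-3u^2 + 4u + 9), 18(2v + 7)).
At (3, -3): H = diag(-144, 18).
The eigenvalues have opposite signs, so H is indefinite: a saddle point.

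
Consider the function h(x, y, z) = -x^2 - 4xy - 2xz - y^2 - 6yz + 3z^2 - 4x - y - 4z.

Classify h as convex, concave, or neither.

neither

h is quadratic, so its Hessian is the constant matrix H = [[-2, -4, -2], [-4, -2, -6], [-2, -6, 6]].
Leading principal minors: -2, -12, -88.
Neither pattern holds ⇒ H is indefinite ⇒ neither convex nor concave.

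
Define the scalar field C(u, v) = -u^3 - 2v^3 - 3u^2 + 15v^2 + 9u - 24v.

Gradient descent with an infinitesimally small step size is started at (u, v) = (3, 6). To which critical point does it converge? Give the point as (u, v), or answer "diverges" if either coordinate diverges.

diverges

C is separable, so gradient descent decouples: u follows -∂C/∂u, v follows -∂C/∂v.
∂C/∂u = -3(u - 1)(u + 3); at u=3 this is -36, so u increases.
∂C/∂v = -6(v - 4)(v - 1); at v=6 this is -60, so v increases.
The u-coordinate has no critical point in that direction and runs off to infinity.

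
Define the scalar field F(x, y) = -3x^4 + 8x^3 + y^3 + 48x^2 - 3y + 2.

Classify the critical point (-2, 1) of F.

The mixed partial ∂²F/∂x∂y is 0, so the Hessian at any point is diag(F_xx, F_yy) = diag(12(-3x^2 + 4x + 8), 6y).
At (-2, 1): H = diag(-144, 6).
The eigenvalues have opposite signs, so H is indefinite: a saddle point.

saddle point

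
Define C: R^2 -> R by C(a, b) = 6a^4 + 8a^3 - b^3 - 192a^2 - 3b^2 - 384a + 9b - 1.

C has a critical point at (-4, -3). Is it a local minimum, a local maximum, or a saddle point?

local minimum

The mixed partial ∂²C/∂a∂b is 0, so the Hessian at any point is diag(C_aa, C_bb) = diag(24(3a^2 + 2a - 16), -6(b + 1)).
At (-4, -3): H = diag(576, 12).
Both eigenvalues are positive, so H is positive definite: a local minimum.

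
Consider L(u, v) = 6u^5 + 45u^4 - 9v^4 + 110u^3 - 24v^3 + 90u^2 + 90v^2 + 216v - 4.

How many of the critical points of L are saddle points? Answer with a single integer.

L separates as a function of u plus a function of v, so ∇L=0 decouples.
∂L/∂u = 30u(u + 1)(u + 2)(u + 3) = 0 at u ∈ {-3, -2, -1, 0}; ∂L/∂v = -36(v - 2)(v + 1)(v + 3) = 0 at v ∈ {-3, -1, 2}.
The Hessian is diagonal: diag(L_uu, L_vv). Second derivatives: L_uu(-3)=-180, L_uu(-2)=60, L_uu(-1)=-60, L_uu(0)=180; L_vv(-3)=-360, L_vv(-1)=216, L_vv(2)=-540.
Saddle points occur where the two diagonal entries have opposite signs: (-3, -1), (-2, -3), (-2, 2), (-1, -1), (0, -3), (0, 2). Count: 6.

6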